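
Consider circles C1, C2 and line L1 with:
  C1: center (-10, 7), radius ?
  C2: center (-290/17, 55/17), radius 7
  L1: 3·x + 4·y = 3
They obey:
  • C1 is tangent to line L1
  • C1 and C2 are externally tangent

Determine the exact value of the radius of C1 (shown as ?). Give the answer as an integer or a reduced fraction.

1

1. [C1‖L1]  r_C1² − 1 = 0  ⇒  r_C1 = 1 (r>0 drops 1)
2. [ext C1·C2]  r_C1² + 14r_C1 − 15 = 0  ⇒  r_C1 = 1 (r>0 drops 1)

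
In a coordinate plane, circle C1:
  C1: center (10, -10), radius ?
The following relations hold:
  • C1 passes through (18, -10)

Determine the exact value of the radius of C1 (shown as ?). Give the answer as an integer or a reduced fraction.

8

1. [C1∋P]  r_C1² − 64 = 0  ⇒  r_C1 = 8 (r>0 drops 1)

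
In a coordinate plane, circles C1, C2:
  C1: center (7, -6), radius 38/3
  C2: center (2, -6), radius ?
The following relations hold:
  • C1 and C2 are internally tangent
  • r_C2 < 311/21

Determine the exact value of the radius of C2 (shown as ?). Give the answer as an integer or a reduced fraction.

1. [int C1,C2]  r_C2² − (76/3)r_C2 + 1219/9 = 0  ⇒  r_C2 = 23/3 or 53/3
2. given r_C2 < 311/21: keep 23/3

23/3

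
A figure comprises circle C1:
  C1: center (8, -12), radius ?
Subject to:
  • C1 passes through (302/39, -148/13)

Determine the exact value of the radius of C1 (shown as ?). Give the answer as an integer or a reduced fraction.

2/3

1. [C1∋P]  r_C1² − 4/9 = 0  ⇒  r_C1 = 2/3 (r>0 drops 1)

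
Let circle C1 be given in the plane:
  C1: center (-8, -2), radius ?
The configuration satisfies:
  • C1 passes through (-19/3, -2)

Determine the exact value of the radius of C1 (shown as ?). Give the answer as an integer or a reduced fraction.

5/3

1. [C1∋P]  r_C1² − 25/9 = 0  ⇒  r_C1 = 5/3 (r>0 drops 1)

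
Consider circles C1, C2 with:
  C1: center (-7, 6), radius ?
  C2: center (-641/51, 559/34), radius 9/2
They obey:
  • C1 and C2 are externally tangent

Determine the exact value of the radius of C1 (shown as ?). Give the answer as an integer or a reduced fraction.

1. [ext C1·C2]  r_C1² + 9r_C1 − 1078/9 = 0  ⇒  r_C1 = 22/3 (r>0 drops 1)

22/3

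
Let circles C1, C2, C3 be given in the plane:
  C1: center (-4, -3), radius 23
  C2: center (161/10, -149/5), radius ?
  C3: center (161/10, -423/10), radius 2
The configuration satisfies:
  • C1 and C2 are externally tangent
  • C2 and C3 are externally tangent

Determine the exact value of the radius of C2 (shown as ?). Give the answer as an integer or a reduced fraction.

1. [ext C1·C2]  r_C2² + 46r_C2 − 2373/4 = 0  ⇒  r_C2 = 21/2 (r>0 drops 1)
2. [ext C2·C3]  r_C2² + 4r_C2 − 609/4 = 0  ⇒  r_C2 = 21/2 (r>0 drops 1)

21/2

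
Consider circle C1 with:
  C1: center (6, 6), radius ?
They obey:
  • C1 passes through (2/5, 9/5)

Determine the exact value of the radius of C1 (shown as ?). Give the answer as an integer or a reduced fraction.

7

1. [C1∋P]  r_C1² − 49 = 0  ⇒  r_C1 = 7 (r>0 drops 1)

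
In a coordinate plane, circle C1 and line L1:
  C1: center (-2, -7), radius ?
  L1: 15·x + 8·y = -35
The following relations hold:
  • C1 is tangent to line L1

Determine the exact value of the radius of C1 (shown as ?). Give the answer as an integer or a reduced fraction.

3

1. [C1‖L1]  r_C1² − 9 = 0  ⇒  r_C1 = 3 (r>0 drops 1)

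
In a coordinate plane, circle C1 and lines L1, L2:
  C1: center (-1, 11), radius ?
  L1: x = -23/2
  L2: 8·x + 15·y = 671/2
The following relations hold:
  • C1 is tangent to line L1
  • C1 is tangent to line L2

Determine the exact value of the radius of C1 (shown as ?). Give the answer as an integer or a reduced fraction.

1. [C1‖L1]  r_C1² − 441/4 = 0  ⇒  r_C1 = 21/2 (r>0 drops 1)
2. [C1‖L2]  r_C1² − 441/4 = 0  ⇒  r_C1 = 21/2 (r>0 drops 1)

21/2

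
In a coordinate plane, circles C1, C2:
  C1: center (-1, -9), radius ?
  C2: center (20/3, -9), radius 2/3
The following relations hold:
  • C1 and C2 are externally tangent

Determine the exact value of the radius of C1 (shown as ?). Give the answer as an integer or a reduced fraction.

7

1. [ext C1·C2]  r_C1² + (4/3)r_C1 − 175/3 = 0  ⇒  r_C1 = 7 (r>0 drops 1)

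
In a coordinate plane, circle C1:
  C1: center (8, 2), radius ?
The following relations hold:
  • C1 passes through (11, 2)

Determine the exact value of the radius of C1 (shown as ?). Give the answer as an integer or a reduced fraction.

3

1. [C1∋P]  r_C1² − 9 = 0  ⇒  r_C1 = 3 (r>0 drops 1)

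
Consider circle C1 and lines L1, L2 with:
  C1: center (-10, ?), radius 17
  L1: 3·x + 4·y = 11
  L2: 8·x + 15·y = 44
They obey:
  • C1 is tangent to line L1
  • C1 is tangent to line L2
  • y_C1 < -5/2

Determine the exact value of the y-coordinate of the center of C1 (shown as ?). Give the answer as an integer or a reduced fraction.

1. [C1‖L1]  y_C1² − (41/2)y_C1 − 693/2 = 0  ⇒  y_C1 = -11 or 63/2
2. [C1‖L2]  y_C1² − (248/15)y_C1 − 4543/15 = 0  ⇒  y_C1 = -11 or 413/15

-11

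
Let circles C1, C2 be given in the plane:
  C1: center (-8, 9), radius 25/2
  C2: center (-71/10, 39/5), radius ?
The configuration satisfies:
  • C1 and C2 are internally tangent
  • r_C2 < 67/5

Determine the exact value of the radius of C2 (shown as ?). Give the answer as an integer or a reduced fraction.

1. [int C1,C2]  r_C2² − 25r_C2 + 154 = 0  ⇒  r_C2 = 11 or 14
2. given r_C2 < 67/5: keep 11

11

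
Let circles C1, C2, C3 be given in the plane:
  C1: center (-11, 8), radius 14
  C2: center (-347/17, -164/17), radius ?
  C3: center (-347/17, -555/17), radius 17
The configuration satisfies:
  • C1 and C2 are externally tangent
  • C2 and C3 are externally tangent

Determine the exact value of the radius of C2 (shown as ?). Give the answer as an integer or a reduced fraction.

1. [ext C1·C2]  r_C2² + 28r_C2 − 204 = 0  ⇒  r_C2 = 6 (r>0 drops 1)
2. [ext C2·C3]  r_C2² + 34r_C2 − 240 = 0  ⇒  r_C2 = 6 (r>0 drops 1)

6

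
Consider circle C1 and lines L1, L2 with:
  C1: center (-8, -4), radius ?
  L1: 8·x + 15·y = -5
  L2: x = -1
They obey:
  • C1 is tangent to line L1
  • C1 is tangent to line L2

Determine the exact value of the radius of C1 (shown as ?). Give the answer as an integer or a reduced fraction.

1. [C1‖L1]  r_C1² − 49 = 0  ⇒  r_C1 = 7 (r>0 drops 1)
2. [C1‖L2]  r_C1² − 49 = 0  ⇒  r_C1 = 7 (r>0 drops 1)

7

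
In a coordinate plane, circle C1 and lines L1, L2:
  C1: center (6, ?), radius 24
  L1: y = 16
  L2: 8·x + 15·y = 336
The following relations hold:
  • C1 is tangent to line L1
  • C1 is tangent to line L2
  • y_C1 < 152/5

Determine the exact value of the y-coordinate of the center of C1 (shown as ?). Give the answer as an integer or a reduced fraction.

1. [C1‖L1]  y_C1² − 32y_C1 − 320 = 0  ⇒  y_C1 = -8 or 40
2. [C1‖L2]  y_C1² − (192/5)y_C1 − 1856/5 = 0  ⇒  y_C1 = -8 or 232/5

-8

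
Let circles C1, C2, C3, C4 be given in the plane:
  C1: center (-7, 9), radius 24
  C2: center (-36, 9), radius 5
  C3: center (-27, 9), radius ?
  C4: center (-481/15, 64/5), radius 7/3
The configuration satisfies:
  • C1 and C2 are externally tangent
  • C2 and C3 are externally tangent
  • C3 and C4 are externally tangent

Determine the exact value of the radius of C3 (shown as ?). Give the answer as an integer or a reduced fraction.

4

1. [ext C2·C3]  r_C3² + 10r_C3 − 56 = 0  ⇒  r_C3 = 4 (r>0 drops 1)
2. [ext C3·C4]  r_C3² + (14/3)r_C3 − 104/3 = 0  ⇒  r_C3 = 4 (r>0 drops 1)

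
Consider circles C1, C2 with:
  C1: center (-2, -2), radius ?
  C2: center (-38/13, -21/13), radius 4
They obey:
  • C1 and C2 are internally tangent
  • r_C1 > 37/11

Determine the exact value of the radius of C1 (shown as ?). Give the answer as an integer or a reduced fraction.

1. [int C1,C2]  r_C1² − 8r_C1 + 15 = 0  ⇒  r_C1 = 3 or 5
2. given r_C1 > 37/11: keep 5

5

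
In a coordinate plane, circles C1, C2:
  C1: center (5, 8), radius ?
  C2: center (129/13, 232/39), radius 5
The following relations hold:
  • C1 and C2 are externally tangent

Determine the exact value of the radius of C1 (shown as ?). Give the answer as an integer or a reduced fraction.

1/3

1. [ext C1·C2]  r_C1² + 10r_C1 − 31/9 = 0  ⇒  r_C1 = 1/3 (r>0 drops 1)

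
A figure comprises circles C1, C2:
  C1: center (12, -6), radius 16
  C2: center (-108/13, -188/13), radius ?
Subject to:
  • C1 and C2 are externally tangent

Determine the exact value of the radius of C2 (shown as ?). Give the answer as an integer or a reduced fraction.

6

1. [ext C1·C2]  r_C2² + 32r_C2 − 228 = 0  ⇒  r_C2 = 6 (r>0 drops 1)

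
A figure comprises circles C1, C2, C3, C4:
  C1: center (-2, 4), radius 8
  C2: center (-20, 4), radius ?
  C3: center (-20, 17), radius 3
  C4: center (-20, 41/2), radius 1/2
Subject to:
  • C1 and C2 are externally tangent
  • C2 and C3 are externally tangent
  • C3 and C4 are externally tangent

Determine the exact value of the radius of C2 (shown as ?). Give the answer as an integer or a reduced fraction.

10

1. [ext C1·C2]  r_C2² + 16r_C2 − 260 = 0  ⇒  r_C2 = 10 (r>0 drops 1)
2. [ext C2·C3]  r_C2² + 6r_C2 − 160 = 0  ⇒  r_C2 = 10 (r>0 drops 1)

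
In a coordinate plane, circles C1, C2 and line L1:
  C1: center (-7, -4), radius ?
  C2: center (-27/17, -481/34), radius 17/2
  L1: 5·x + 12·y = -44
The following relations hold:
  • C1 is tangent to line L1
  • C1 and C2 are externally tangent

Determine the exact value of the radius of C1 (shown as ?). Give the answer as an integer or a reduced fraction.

1. [C1‖L1]  r_C1² − 9 = 0  ⇒  r_C1 = 3 (r>0 drops 1)
2. [ext C1·C2]  r_C1² + 17r_C1 − 60 = 0  ⇒  r_C1 = 3 (r>0 drops 1)

3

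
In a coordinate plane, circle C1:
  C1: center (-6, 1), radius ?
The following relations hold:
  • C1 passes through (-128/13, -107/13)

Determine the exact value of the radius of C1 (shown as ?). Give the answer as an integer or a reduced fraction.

10

1. [C1∋P]  r_C1² − 100 = 0  ⇒  r_C1 = 10 (r>0 drops 1)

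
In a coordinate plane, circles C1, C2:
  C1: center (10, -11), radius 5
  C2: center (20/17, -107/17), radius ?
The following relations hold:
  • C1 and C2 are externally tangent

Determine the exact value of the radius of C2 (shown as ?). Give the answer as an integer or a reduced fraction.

5

1. [ext C1·C2]  r_C2² + 10r_C2 − 75 = 0  ⇒  r_C2 = 5 (r>0 drops 1)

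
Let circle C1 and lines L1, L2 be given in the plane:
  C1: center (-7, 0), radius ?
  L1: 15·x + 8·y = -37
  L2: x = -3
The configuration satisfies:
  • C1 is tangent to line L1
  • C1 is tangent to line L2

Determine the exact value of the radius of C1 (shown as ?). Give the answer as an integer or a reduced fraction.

1. [C1‖L1]  r_C1² − 16 = 0  ⇒  r_C1 = 4 (r>0 drops 1)
2. [C1‖L2]  r_C1² − 16 = 0  ⇒  r_C1 = 4 (r>0 drops 1)

4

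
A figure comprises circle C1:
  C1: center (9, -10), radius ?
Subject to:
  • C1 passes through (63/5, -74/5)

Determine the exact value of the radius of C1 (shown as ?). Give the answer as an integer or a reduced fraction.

1. [C1∋P]  r_C1² − 36 = 0  ⇒  r_C1 = 6 (r>0 drops 1)

6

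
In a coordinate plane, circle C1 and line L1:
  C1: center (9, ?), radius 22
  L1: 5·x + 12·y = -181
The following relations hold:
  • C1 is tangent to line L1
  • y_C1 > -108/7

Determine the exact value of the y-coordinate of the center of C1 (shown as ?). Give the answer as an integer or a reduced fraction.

1. [C1‖L1]  y_C1² + (113/3)y_C1 − 640/3 = 0  ⇒  y_C1 = -128/3 or 5
2. given y_C1 > -108/7: keep 5

5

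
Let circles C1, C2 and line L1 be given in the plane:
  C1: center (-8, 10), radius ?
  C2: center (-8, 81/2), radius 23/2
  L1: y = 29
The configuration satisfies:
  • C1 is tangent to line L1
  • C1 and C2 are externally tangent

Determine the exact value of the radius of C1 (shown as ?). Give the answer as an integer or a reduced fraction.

1. [C1‖L1]  r_C1² − 361 = 0  ⇒  r_C1 = 19 (r>0 drops 1)
2. [ext C1·C2]  r_C1² + 23r_C1 − 798 = 0  ⇒  r_C1 = 19 (r>0 drops 1)

19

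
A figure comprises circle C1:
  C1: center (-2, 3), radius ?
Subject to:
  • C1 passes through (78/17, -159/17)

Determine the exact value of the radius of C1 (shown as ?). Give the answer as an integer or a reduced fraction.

14

1. [C1∋P]  r_C1² − 196 = 0  ⇒  r_C1 = 14 (r>0 drops 1)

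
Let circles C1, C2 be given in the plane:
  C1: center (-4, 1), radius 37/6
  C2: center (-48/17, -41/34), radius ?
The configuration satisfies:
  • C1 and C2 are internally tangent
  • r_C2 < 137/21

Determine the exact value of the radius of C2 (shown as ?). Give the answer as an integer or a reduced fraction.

11/3

1. [int C1,C2]  r_C2² − (37/3)r_C2 + 286/9 = 0  ⇒  r_C2 = 11/3 or 26/3
2. given r_C2 < 137/21: keep 11/3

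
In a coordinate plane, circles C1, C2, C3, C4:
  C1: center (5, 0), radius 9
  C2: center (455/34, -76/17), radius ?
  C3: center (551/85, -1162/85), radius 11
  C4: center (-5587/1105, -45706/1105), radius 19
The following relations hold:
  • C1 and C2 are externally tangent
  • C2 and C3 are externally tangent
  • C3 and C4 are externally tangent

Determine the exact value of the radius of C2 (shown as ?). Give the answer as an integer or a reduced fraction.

1. [ext C1·C2]  r_C2² + 18r_C2 − 37/4 = 0  ⇒  r_C2 = 1/2 (r>0 drops 1)
2. [ext C2·C3]  r_C2² + 22r_C2 − 45/4 = 0  ⇒  r_C2 = 1/2 (r>0 drops 1)

1/2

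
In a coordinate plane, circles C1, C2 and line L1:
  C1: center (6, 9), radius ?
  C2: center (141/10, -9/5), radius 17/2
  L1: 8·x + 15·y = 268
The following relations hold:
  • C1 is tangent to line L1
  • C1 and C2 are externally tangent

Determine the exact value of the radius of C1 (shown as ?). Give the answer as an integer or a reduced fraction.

1. [C1‖L1]  r_C1² − 25 = 0  ⇒  r_C1 = 5 (r>0 drops 1)
2. [ext C1·C2]  r_C1² + 17r_C1 − 110 = 0  ⇒  r_C1 = 5 (r>0 drops 1)

5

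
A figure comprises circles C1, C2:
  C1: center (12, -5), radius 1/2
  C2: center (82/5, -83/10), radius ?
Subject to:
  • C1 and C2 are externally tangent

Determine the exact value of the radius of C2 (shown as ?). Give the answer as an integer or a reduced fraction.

5

1. [ext C1·C2]  r_C2² + 1r_C2 − 30 = 0  ⇒  r_C2 = 5 (r>0 drops 1)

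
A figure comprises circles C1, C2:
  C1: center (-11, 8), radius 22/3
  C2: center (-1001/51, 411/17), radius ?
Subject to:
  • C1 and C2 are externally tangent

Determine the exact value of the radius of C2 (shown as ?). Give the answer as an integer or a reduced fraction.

1. [ext C1·C2]  r_C2² + (44/3)r_C2 − 847/3 = 0  ⇒  r_C2 = 11 (r>0 drops 1)

11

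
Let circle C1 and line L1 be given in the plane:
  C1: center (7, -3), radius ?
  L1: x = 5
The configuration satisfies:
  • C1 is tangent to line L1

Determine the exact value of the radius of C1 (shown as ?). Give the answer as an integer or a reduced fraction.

1. [C1‖L1]  r_C1² − 4 = 0  ⇒  r_C1 = 2 (r>0 drops 1)

2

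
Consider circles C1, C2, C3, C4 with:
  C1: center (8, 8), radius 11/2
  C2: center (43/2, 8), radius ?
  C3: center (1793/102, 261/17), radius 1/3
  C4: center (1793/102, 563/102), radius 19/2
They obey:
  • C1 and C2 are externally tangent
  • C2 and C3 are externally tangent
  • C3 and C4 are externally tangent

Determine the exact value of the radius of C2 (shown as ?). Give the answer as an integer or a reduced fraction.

8

1. [ext C1·C2]  r_C2² + 11r_C2 − 152 = 0  ⇒  r_C2 = 8 (r>0 drops 1)
2. [ext C2·C3]  r_C2² + (2/3)r_C2 − 208/3 = 0  ⇒  r_C2 = 8 (r>0 drops 1)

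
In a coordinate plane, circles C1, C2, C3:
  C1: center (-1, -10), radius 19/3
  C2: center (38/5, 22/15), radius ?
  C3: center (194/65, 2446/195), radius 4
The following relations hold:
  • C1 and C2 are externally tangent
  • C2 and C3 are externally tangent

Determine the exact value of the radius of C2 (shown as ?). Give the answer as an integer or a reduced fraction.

1. [ext C1·C2]  r_C2² + (38/3)r_C2 − 496/3 = 0  ⇒  r_C2 = 8 (r>0 drops 1)
2. [ext C2·C3]  r_C2² + 8r_C2 − 128 = 0  ⇒  r_C2 = 8 (r>0 drops 1)

8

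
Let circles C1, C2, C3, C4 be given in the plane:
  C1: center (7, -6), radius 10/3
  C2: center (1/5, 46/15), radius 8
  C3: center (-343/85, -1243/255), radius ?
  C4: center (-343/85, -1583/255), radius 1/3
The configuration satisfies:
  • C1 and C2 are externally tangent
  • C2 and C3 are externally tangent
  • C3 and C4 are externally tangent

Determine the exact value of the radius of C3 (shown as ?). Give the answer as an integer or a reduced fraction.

1

1. [ext C2·C3]  r_C3² + 16r_C3 − 17 = 0  ⇒  r_C3 = 1 (r>0 drops 1)
2. [ext C3·C4]  r_C3² + (2/3)r_C3 − 5/3 = 0  ⇒  r_C3 = 1 (r>0 drops 1)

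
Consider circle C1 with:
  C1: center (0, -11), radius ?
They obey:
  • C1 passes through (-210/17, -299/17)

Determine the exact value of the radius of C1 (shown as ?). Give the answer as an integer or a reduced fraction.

14

1. [C1∋P]  r_C1² − 196 = 0  ⇒  r_C1 = 14 (r>0 drops 1)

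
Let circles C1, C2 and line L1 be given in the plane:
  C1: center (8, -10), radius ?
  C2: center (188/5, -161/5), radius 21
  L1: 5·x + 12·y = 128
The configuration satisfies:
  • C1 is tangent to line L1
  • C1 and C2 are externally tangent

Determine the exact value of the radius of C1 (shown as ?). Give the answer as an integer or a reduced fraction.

1. [C1‖L1]  r_C1² − 256 = 0  ⇒  r_C1 = 16 (r>0 drops 1)
2. [ext C1·C2]  r_C1² + 42r_C1 − 928 = 0  ⇒  r_C1 = 16 (r>0 drops 1)

16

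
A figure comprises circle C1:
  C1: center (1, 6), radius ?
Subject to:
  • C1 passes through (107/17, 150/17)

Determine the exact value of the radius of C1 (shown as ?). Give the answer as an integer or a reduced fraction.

1. [C1∋P]  r_C1² − 36 = 0  ⇒  r_C1 = 6 (r>0 drops 1)

6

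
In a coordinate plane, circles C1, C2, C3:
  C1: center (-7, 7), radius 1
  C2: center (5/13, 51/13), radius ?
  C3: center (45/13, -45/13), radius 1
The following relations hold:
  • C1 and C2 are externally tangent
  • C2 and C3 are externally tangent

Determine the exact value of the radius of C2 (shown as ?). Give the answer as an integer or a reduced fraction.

7

1. [ext C1·C2]  r_C2² + 2r_C2 − 63 = 0  ⇒  r_C2 = 7 (r>0 drops 1)
2. [ext C2·C3]  r_C2² + 2r_C2 − 63 = 0  ⇒  r_C2 = 7 (r>0 drops 1)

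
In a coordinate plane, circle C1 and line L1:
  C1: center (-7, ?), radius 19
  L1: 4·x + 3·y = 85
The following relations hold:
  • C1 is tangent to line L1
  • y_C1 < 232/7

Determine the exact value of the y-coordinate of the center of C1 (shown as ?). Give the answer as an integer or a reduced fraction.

1. [C1‖L1]  y_C1² − (226/3)y_C1 + 416 = 0  ⇒  y_C1 = 6 or 208/3
2. given y_C1 < 232/7: keep 6

6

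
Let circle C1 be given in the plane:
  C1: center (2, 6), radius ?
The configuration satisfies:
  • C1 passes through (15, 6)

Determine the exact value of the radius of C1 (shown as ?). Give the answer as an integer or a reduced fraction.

1. [C1∋P]  r_C1² − 169 = 0  ⇒  r_C1 = 13 (r>0 drops 1)

13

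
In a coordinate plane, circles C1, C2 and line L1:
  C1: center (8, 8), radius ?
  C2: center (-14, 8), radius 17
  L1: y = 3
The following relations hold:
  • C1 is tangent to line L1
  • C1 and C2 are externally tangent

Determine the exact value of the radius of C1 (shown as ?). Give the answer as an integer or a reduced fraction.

5

1. [C1‖L1]  r_C1² − 25 = 0  ⇒  r_C1 = 5 (r>0 drops 1)
2. [ext C1·C2]  r_C1² + 34r_C1 − 195 = 0  ⇒  r_C1 = 5 (r>0 drops 1)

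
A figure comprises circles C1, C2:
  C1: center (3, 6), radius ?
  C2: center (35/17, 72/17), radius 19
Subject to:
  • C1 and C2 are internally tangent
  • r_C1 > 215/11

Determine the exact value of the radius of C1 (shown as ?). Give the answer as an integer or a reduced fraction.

21

1. [int C1,C2]  r_C1² − 38r_C1 + 357 = 0  ⇒  r_C1 = 17 or 21
2. given r_C1 > 215/11: keep 21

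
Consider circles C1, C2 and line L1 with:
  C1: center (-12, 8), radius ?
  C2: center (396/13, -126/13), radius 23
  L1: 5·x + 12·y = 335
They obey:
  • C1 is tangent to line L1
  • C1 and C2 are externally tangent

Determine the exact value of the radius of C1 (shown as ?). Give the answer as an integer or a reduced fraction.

23

1. [C1‖L1]  r_C1² − 529 = 0  ⇒  r_C1 = 23 (r>0 drops 1)
2. [ext C1·C2]  r_C1² + 46r_C1 − 1587 = 0  ⇒  r_C1 = 23 (r>0 drops 1)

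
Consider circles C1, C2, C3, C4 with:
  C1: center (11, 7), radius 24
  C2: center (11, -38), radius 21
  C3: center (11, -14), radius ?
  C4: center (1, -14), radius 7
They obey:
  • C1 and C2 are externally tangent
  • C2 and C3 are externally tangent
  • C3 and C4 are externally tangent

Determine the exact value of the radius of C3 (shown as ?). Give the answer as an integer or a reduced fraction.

1. [ext C2·C3]  r_C3² + 42r_C3 − 135 = 0  ⇒  r_C3 = 3 (r>0 drops 1)
2. [ext C3·C4]  r_C3² + 14r_C3 − 51 = 0  ⇒  r_C3 = 3 (r>0 drops 1)

3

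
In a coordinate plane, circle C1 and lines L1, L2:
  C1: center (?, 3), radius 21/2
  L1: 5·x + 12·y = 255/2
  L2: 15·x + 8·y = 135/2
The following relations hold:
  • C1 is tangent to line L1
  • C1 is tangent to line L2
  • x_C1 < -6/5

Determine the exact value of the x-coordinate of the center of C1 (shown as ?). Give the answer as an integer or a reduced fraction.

-9

1. [C1‖L1]  x_C1² − (183/5)x_C1 − 2052/5 = 0  ⇒  x_C1 = -9 or 228/5
2. [C1‖L2]  x_C1² − (29/5)x_C1 − 666/5 = 0  ⇒  x_C1 = -9 or 74/5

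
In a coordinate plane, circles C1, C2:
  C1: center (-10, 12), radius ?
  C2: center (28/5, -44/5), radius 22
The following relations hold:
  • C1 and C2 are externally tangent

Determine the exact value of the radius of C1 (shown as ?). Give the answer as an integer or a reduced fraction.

4

1. [ext C1·C2]  r_C1² + 44r_C1 − 192 = 0  ⇒  r_C1 = 4 (r>0 drops 1)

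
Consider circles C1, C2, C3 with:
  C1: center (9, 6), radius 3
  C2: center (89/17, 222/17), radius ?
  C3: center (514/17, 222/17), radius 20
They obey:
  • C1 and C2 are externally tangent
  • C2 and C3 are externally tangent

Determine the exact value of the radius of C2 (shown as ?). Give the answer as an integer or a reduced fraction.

5

1. [ext C1·C2]  r_C2² + 6r_C2 − 55 = 0  ⇒  r_C2 = 5 (r>0 drops 1)
2. [ext C2·C3]  r_C2² + 40r_C2 − 225 = 0  ⇒  r_C2 = 5 (r>0 drops 1)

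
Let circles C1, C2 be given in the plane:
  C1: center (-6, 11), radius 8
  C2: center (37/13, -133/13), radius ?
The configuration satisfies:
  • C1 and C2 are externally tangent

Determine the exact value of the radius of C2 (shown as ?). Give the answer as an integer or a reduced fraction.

15

1. [ext C1·C2]  r_C2² + 16r_C2 − 465 = 0  ⇒  r_C2 = 15 (r>0 drops 1)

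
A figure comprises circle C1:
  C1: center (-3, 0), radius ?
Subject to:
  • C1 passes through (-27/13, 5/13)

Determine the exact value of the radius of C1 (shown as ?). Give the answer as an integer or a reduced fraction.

1

1. [C1∋P]  r_C1² − 1 = 0  ⇒  r_C1 = 1 (r>0 drops 1)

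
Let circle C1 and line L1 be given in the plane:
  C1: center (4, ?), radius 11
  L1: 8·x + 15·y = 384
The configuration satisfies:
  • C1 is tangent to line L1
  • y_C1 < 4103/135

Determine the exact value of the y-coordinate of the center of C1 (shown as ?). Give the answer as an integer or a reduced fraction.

11

1. [C1‖L1]  y_C1² − (704/15)y_C1 + 5929/15 = 0  ⇒  y_C1 = 11 or 539/15
2. given y_C1 < 4103/135: keep 11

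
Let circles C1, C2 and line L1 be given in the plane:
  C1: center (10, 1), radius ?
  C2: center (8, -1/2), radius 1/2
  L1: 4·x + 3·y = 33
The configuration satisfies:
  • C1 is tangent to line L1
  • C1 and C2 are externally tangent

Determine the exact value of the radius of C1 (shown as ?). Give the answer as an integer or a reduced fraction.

1. [C1‖L1]  r_C1² − 4 = 0  ⇒  r_C1 = 2 (r>0 drops 1)
2. [ext C1·C2]  r_C1² + 1r_C1 − 6 = 0  ⇒  r_C1 = 2 (r>0 drops 1)

2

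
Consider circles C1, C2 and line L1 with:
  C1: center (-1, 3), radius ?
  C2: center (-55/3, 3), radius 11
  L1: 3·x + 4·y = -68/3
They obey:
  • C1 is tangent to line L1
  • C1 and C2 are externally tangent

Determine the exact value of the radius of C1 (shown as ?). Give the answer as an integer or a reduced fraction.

1. [C1‖L1]  r_C1² − 361/9 = 0  ⇒  r_C1 = 19/3 (r>0 drops 1)
2. [ext C1·C2]  r_C1² + 22r_C1 − 1615/9 = 0  ⇒  r_C1 = 19/3 (r>0 drops 1)

19/3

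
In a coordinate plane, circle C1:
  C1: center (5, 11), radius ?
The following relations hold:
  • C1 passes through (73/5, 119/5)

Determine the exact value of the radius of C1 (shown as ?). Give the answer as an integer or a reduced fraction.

1. [C1∋P]  r_C1² − 256 = 0  ⇒  r_C1 = 16 (r>0 drops 1)

16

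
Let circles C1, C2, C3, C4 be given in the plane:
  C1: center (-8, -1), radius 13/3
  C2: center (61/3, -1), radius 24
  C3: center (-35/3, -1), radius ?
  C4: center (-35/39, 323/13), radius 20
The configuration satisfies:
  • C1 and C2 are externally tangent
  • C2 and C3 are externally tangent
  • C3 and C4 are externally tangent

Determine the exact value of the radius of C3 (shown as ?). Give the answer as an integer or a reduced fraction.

8

1. [ext C2·C3]  r_C3² + 48r_C3 − 448 = 0  ⇒  r_C3 = 8 (r>0 drops 1)
2. [ext C3·C4]  r_C3² + 40r_C3 − 384 = 0  ⇒  r_C3 = 8 (r>0 drops 1)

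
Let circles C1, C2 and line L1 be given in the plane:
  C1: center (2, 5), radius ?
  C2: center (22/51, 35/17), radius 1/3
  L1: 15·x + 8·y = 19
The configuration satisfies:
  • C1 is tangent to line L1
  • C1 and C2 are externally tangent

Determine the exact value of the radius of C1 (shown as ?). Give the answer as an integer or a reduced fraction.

1. [C1‖L1]  r_C1² − 9 = 0  ⇒  r_C1 = 3 (r>0 drops 1)
2. [ext C1·C2]  r_C1² + (2/3)r_C1 − 11 = 0  ⇒  r_C1 = 3 (r>0 drops 1)

3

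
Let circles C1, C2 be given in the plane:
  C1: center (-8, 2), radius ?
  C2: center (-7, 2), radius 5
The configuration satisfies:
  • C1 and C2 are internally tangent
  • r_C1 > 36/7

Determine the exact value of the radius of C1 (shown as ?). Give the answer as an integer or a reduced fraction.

6

1. [int C1,C2]  r_C1² − 10r_C1 + 24 = 0  ⇒  r_C1 = 4 or 6
2. given r_C1 > 36/7: keep 6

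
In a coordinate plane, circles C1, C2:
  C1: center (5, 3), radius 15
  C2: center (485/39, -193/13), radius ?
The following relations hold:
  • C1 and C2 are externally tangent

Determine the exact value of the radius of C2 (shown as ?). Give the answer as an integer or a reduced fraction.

1. [ext C1·C2]  r_C2² + 30r_C2 − 1339/9 = 0  ⇒  r_C2 = 13/3 (r>0 drops 1)

13/3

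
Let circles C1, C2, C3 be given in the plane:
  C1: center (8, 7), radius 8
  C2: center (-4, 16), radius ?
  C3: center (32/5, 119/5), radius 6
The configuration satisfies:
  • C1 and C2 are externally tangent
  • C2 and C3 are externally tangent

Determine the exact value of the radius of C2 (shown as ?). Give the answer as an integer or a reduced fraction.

7

1. [ext C1·C2]  r_C2² + 16r_C2 − 161 = 0  ⇒  r_C2 = 7 (r>0 drops 1)
2. [ext C2·C3]  r_C2² + 12r_C2 − 133 = 0  ⇒  r_C2 = 7 (r>0 drops 1)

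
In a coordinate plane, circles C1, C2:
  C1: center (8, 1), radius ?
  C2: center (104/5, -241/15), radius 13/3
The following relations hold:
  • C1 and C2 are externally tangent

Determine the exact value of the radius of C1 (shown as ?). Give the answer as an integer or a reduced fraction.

1. [ext C1·C2]  r_C1² + (26/3)r_C1 − 1309/3 = 0  ⇒  r_C1 = 17 (r>0 drops 1)

17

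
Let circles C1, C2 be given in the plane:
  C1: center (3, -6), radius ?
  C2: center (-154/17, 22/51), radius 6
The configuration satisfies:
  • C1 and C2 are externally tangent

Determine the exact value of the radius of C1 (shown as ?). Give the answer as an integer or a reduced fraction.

1. [ext C1·C2]  r_C1² + 12r_C1 − 1357/9 = 0  ⇒  r_C1 = 23/3 (r>0 drops 1)

23/3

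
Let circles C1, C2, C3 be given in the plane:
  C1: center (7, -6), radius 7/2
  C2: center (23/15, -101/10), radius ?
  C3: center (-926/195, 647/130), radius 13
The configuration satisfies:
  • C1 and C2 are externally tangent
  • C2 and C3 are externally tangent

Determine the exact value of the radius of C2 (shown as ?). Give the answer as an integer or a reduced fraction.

10/3

1. [ext C1·C2]  r_C2² + 7r_C2 − 310/9 = 0  ⇒  r_C2 = 10/3 (r>0 drops 1)
2. [ext C2·C3]  r_C2² + 26r_C2 − 880/9 = 0  ⇒  r_C2 = 10/3 (r>0 drops 1)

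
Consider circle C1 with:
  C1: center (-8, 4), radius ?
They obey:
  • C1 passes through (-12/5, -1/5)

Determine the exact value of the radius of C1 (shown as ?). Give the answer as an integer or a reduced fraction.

1. [C1∋P]  r_C1² − 49 = 0  ⇒  r_C1 = 7 (r>0 drops 1)

7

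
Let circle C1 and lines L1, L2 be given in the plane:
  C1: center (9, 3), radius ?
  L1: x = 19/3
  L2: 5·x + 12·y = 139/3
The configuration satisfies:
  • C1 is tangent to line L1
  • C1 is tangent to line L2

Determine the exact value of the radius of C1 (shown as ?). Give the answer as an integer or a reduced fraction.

1. [C1‖L1]  r_C1² − 64/9 = 0  ⇒  r_C1 = 8/3 (r>0 drops 1)
2. [C1‖L2]  r_C1² − 64/9 = 0  ⇒  r_C1 = 8/3 (r>0 drops 1)

8/3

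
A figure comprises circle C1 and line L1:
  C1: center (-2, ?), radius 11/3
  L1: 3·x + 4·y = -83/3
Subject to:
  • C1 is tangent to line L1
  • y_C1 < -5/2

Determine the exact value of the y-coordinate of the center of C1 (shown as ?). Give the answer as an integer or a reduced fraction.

1. [C1‖L1]  y_C1² + (65/6)y_C1 + 25/3 = 0  ⇒  y_C1 = -10 or -5/6
2. given y_C1 < -5/2: keep -10

-10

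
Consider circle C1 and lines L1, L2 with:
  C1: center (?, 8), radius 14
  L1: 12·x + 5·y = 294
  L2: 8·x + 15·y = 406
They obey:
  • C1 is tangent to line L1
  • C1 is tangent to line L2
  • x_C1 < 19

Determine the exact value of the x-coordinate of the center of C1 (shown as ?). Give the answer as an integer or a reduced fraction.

6

1. [C1‖L1]  x_C1² − (127/3)x_C1 + 218 = 0  ⇒  x_C1 = 6 or 109/3
2. [C1‖L2]  x_C1² − (143/2)x_C1 + 393 = 0  ⇒  x_C1 = 6 or 131/2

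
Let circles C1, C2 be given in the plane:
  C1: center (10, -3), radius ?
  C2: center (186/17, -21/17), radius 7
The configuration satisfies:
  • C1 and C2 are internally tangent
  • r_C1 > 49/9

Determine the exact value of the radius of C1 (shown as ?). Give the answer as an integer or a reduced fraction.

9

1. [int C1,C2]  r_C1² − 14r_C1 + 45 = 0  ⇒  r_C1 = 5 or 9
2. given r_C1 > 49/9: keep 9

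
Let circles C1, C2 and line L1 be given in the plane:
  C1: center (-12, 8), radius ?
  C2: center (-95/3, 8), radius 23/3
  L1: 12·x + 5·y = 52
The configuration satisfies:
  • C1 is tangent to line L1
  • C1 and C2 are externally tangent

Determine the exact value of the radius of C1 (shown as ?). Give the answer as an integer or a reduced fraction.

1. [C1‖L1]  r_C1² − 144 = 0  ⇒  r_C1 = 12 (r>0 drops 1)
2. [ext C1·C2]  r_C1² + (46/3)r_C1 − 328 = 0  ⇒  r_C1 = 12 (r>0 drops 1)

12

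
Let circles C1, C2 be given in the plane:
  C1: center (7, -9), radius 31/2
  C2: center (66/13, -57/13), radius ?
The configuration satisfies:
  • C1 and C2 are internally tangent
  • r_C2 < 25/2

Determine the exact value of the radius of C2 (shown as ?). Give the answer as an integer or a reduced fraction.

1. [int C1,C2]  r_C2² − 31r_C2 + 861/4 = 0  ⇒  r_C2 = 21/2 or 41/2
2. given r_C2 < 25/2: keep 21/2

21/2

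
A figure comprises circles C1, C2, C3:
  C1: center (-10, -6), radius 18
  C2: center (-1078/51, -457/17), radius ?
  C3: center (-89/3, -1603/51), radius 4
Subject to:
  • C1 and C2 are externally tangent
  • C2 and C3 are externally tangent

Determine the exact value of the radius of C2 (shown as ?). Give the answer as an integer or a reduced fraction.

1. [ext C1·C2]  r_C2² + 36r_C2 − 2125/9 = 0  ⇒  r_C2 = 17/3 (r>0 drops 1)
2. [ext C2·C3]  r_C2² + 8r_C2 − 697/9 = 0  ⇒  r_C2 = 17/3 (r>0 drops 1)

17/3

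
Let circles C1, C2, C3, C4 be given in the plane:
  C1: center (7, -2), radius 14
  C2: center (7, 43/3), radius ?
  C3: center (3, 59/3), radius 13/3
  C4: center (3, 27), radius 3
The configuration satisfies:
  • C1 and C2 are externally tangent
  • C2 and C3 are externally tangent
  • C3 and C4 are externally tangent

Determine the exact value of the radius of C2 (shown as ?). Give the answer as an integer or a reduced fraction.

1. [ext C1·C2]  r_C2² + 28r_C2 − 637/9 = 0  ⇒  r_C2 = 7/3 (r>0 drops 1)
2. [ext C2·C3]  r_C2² + (26/3)r_C2 − 77/3 = 0  ⇒  r_C2 = 7/3 (r>0 drops 1)

7/3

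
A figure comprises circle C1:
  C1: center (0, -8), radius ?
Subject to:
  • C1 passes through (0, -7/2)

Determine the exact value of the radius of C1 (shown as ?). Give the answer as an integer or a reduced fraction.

9/2

1. [C1∋P]  r_C1² − 81/4 = 0  ⇒  r_C1 = 9/2 (r>0 drops 1)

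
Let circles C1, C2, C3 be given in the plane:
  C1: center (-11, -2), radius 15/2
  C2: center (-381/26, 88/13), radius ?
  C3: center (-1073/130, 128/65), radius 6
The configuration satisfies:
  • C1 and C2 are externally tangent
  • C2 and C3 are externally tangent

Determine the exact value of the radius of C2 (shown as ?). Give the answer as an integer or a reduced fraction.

2

1. [ext C1·C2]  r_C2² + 15r_C2 − 34 = 0  ⇒  r_C2 = 2 (r>0 drops 1)
2. [ext C2·C3]  r_C2² + 12r_C2 − 28 = 0  ⇒  r_C2 = 2 (r>0 drops 1)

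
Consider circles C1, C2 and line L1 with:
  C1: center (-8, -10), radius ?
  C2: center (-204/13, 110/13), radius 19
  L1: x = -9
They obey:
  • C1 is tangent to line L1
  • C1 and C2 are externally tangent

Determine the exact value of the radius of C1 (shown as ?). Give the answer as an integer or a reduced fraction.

1. [C1‖L1]  r_C1² − 1 = 0  ⇒  r_C1 = 1 (r>0 drops 1)
2. [ext C1·C2]  r_C1² + 38r_C1 − 39 = 0  ⇒  r_C1 = 1 (r>0 drops 1)

1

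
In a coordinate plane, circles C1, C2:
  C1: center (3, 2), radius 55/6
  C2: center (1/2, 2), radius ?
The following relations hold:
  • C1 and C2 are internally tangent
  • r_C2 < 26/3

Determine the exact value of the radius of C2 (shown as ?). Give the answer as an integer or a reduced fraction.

1. [int C1,C2]  r_C2² − (55/3)r_C2 + 700/9 = 0  ⇒  r_C2 = 20/3 or 35/3
2. given r_C2 < 26/3: keep 20/3

20/3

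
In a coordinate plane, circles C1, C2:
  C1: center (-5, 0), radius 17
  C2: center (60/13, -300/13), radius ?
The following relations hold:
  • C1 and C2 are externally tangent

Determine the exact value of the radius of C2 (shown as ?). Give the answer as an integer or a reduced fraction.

8

1. [ext C1·C2]  r_C2² + 34r_C2 − 336 = 0  ⇒  r_C2 = 8 (r>0 drops 1)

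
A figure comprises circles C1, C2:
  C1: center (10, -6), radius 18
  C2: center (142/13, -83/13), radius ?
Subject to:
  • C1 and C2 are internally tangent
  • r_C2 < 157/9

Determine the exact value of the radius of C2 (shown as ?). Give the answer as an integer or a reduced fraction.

1. [int C1,C2]  r_C2² − 36r_C2 + 323 = 0  ⇒  r_C2 = 17 or 19
2. given r_C2 < 157/9: keep 17

17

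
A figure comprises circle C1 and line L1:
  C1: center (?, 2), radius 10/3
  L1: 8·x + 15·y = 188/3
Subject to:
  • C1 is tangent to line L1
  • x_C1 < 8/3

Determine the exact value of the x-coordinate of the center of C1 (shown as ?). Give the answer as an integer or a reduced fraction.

-3

1. [C1‖L1]  x_C1² − (49/6)x_C1 − 67/2 = 0  ⇒  x_C1 = -3 or 67/6
2. given x_C1 < 8/3: keep -3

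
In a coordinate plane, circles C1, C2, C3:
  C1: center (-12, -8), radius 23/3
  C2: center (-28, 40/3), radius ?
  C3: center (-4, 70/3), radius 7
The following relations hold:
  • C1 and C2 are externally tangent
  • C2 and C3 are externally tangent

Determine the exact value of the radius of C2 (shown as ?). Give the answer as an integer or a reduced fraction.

1. [ext C1·C2]  r_C2² + (46/3)r_C2 − 1957/3 = 0  ⇒  r_C2 = 19 (r>0 drops 1)
2. [ext C2·C3]  r_C2² + 14r_C2 − 627 = 0  ⇒  r_C2 = 19 (r>0 drops 1)

19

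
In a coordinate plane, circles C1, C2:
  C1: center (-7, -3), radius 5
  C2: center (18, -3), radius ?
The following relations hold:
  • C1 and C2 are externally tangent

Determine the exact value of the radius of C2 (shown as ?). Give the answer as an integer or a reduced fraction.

1. [ext C1·C2]  r_C2² + 10r_C2 − 600 = 0  ⇒  r_C2 = 20 (r>0 drops 1)

20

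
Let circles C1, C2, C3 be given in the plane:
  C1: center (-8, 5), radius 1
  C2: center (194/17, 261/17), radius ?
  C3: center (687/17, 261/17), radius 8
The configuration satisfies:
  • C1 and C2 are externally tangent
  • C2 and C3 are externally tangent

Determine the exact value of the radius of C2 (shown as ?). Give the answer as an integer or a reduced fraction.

1. [ext C1·C2]  r_C2² + 2r_C2 − 483 = 0  ⇒  r_C2 = 21 (r>0 drops 1)
2. [ext C2·C3]  r_C2² + 16r_C2 − 777 = 0  ⇒  r_C2 = 21 (r>0 drops 1)

21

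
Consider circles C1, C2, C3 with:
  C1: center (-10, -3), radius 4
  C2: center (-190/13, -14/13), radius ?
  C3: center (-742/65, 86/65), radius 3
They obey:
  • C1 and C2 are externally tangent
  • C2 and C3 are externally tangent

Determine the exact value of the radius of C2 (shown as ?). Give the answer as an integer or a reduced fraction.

1

1. [ext C1·C2]  r_C2² + 8r_C2 − 9 = 0  ⇒  r_C2 = 1 (r>0 drops 1)
2. [ext C2·C3]  r_C2² + 6r_C2 − 7 = 0  ⇒  r_C2 = 1 (r>0 drops 1)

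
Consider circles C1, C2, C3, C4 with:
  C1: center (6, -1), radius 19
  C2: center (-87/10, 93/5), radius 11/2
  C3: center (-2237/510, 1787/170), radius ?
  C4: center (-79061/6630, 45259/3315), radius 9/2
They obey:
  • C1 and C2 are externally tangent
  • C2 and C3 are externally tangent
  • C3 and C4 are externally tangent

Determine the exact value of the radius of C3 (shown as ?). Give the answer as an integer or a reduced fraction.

11/3

1. [ext C2·C3]  r_C3² + 11r_C3 − 484/9 = 0  ⇒  r_C3 = 11/3 (r>0 drops 1)
2. [ext C3·C4]  r_C3² + 9r_C3 − 418/9 = 0  ⇒  r_C3 = 11/3 (r>0 drops 1)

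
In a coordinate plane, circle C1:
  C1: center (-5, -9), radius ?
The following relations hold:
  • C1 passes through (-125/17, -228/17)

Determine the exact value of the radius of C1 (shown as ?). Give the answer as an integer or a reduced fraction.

5

1. [C1∋P]  r_C1² − 25 = 0  ⇒  r_C1 = 5 (r>0 drops 1)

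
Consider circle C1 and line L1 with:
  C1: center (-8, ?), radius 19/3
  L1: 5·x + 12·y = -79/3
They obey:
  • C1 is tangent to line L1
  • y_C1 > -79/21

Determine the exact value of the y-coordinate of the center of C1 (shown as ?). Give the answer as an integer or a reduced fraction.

1. [C1‖L1]  y_C1² − (41/18)y_C1 − 412/9 = 0  ⇒  y_C1 = -103/18 or 8
2. given y_C1 > -79/21: keep 8

8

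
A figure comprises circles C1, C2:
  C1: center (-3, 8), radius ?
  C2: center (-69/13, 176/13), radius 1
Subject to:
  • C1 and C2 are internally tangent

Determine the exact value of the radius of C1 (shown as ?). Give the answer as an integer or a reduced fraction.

1. [int C1,C2]  r_C1² − 2r_C1 − 35 = 0  ⇒  r_C1 = 7 (r>0 drops 1)

7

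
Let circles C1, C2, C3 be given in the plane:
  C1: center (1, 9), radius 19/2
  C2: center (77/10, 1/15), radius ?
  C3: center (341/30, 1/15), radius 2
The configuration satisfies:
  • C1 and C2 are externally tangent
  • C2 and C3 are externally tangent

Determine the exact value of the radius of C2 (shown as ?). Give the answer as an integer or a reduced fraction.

5/3

1. [ext C1·C2]  r_C2² + 19r_C2 − 310/9 = 0  ⇒  r_C2 = 5/3 (r>0 drops 1)
2. [ext C2·C3]  r_C2² + 4r_C2 − 85/9 = 0  ⇒  r_C2 = 5/3 (r>0 drops 1)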